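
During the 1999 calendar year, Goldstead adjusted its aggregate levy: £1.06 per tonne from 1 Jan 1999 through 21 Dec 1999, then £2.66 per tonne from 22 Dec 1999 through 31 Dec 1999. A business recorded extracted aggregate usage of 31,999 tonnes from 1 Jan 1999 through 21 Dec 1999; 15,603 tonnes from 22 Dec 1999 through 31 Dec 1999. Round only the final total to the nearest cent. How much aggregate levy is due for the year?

£75,422.92

1 Jan – 21 Dec 1999: 31,999 tonnes at £1.06/tonne → £33,918.94
22 Dec – 31 Dec 1999: 15,603 tonnes at £2.66/tonne → £41,503.98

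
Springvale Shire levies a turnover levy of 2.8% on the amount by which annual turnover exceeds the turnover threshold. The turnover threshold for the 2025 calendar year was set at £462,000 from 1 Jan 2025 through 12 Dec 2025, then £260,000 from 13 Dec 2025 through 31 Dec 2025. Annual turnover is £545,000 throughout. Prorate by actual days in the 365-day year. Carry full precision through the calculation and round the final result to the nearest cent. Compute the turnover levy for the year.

£2,618.42

1 Jan – 12 Dec 2025: 346 days, exemption £462,000 → (£545,000 − £462,000) × 2.8% × 346/365 = £2,203.0247
13 Dec – 31 Dec 2025: 19 days, exemption £260,000 → (£545,000 − £260,000) × 2.8% × 19/365 = £415.3973
Total = £2,618.4219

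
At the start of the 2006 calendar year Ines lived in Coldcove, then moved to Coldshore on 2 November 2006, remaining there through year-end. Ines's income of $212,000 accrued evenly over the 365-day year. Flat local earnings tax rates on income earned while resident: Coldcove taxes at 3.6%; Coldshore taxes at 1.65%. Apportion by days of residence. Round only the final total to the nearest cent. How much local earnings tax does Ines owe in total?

Coldcove, 1 January – 1 November 2006: 305 days → $212,000 × 3.6% × 305/365 = $6,377.4247
Coldshore, 2 November – 31 December 2006: 60 days → $212,000 × 1.65% × 60/365 = $575.0137
Total = $6,952.4384

$6,952.44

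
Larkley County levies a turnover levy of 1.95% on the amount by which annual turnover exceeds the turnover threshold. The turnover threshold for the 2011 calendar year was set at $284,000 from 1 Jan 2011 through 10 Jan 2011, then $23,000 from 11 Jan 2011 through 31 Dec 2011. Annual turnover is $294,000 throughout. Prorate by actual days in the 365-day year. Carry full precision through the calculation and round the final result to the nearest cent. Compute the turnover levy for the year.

$5,145.06

1 Jan – 10 Jan 2011: 10 days, exemption $284,000 → ($294,000 − $284,000) × 1.95% × 10/365 = $5.3425
11 Jan – 31 Dec 2011: 355 days, exemption $23,000 → ($294,000 − $23,000) × 1.95% × 355/365 = $5,139.7192
Total = $5,145.0616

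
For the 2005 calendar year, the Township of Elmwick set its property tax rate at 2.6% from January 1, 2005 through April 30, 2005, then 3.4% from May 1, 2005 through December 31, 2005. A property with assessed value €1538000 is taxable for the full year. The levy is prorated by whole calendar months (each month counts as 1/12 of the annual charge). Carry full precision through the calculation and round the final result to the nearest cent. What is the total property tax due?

€48190.67

January 1 – April 30, 2005: 4 months at 2.6% → €1538000 × 2.6% × 4/12 = €13329.3333
May 1 – December 31, 2005: 8 months at 3.4% → €1538000 × 3.4% × 8/12 = €34861.3333
Total = €48190.6667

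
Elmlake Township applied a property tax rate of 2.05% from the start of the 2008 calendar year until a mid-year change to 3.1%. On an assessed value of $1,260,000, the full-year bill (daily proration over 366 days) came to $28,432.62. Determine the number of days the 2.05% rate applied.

294 days

Let d = days at the first rate; then 366 − d days at the second rate.
$1,260,000 × [2.05%·d + 3.1%·(366−d)] / 366 = $28,432.62
Solving gives d = 294, so the new rate took effect on 21 Oct 2008.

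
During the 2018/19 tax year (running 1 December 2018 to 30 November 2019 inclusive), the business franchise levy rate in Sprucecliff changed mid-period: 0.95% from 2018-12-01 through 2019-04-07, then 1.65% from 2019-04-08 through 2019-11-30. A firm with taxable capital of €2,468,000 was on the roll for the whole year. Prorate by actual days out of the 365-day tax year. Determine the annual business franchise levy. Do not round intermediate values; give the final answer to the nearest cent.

2018-12-01 to 2019-04-07: 128 days at 0.95% → €2,468,000 × 0.95% × 128/365 = €8,222.1589
2019-04-08 to 2019-11-30: 237 days at 1.65% → €2,468,000 × 1.65% × 237/365 = €26,441.4082
Total = €34,663.5671

€34,663.57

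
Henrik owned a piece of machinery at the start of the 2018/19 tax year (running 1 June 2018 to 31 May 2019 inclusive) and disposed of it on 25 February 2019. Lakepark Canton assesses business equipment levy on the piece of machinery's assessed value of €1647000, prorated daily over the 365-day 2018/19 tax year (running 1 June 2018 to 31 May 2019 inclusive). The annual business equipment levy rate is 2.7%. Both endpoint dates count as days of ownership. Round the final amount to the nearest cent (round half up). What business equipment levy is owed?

Days held (1 June 2018 – 25 February 2019): 270 out of 365
Tax = €1647000 × 2.7% × 270/365 = €32894.8767

€32894.88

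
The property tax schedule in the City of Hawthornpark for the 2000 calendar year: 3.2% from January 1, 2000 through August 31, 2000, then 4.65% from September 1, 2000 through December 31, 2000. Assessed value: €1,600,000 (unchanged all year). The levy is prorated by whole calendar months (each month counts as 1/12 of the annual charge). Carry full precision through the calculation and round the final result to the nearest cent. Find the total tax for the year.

€58,933.33

January 1 – August 31, 2000: 8 months at 3.2% → €1,600,000 × 3.2% × 8/12 = €34,133.3333
September 1 – December 31, 2000: 4 months at 4.65% → €1,600,000 × 4.65% × 4/12 = €24,800.0000
Total = €58,933.3333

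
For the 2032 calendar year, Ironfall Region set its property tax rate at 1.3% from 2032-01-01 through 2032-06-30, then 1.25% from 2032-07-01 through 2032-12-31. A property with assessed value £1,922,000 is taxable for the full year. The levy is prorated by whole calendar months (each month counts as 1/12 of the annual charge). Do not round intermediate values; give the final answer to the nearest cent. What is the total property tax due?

£24,505.50

2032-01-01 to 2032-06-30: 6 months at 1.3% → £1,922,000 × 1.3% × 6/12 = £12,493.0000
2032-07-01 to 2032-12-31: 6 months at 1.25% → £1,922,000 × 1.25% × 6/12 = £12,012.5000
Total = £24,505.5000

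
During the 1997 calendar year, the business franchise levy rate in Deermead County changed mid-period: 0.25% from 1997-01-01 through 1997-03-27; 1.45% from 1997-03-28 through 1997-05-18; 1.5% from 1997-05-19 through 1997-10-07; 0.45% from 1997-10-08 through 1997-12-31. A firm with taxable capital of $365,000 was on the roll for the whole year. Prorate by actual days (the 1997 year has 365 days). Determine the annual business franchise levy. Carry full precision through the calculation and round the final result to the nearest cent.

$3,481.50

1997-01-01 to 1997-03-27: 86 days at 0.25% → $365,000 × 0.25% × 86/365 = $215.0000
1997-03-28 to 1997-05-18: 52 days at 1.45% → $365,000 × 1.45% × 52/365 = $754.0000
1997-05-19 to 1997-10-07: 142 days at 1.5% → $365,000 × 1.5% × 142/365 = $2,130.0000
1997-10-08 to 1997-12-31: 85 days at 0.45% → $365,000 × 0.45% × 85/365 = $382.5000
Total = $3,481.5000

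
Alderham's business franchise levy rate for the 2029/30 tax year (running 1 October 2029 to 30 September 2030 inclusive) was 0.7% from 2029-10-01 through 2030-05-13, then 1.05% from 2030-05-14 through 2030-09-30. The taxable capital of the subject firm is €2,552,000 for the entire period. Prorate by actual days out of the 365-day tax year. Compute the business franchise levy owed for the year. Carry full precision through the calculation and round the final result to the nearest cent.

€21,289.97

2029-10-01 to 2030-05-13: 225 days at 0.7% → €2,552,000 × 0.7% × 225/365 = €11,012.0548
2030-05-14 to 2030-09-30: 140 days at 1.05% → €2,552,000 × 1.05% × 140/365 = €10,277.9178
Total = €21,289.9726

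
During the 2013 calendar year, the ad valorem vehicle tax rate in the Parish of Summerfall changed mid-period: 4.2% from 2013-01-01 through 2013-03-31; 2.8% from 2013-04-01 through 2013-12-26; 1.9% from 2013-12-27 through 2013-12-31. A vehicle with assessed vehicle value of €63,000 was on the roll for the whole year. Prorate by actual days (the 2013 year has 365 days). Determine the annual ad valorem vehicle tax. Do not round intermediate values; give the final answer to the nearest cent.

€1,973.71

2013-01-01 to 2013-03-31: 90 days at 4.2% → €63,000 × 4.2% × 90/365 = €652.4384
2013-04-01 to 2013-12-26: 270 days at 2.8% → €63,000 × 2.8% × 270/365 = €1,304.8767
2013-12-27 to 2013-12-31: 5 days at 1.9% → €63,000 × 1.9% × 5/365 = €16.3973
Total = €1,973.7123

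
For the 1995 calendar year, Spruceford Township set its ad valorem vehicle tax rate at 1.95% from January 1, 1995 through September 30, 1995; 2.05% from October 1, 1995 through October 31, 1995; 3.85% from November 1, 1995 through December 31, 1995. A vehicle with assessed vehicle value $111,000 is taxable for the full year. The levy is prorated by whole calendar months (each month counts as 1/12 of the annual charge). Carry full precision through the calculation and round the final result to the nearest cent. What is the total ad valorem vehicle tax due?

$2,525.25

January 1 – September 30, 1995: 9 months at 1.95% → $111,000 × 1.95% × 9/12 = $1,623.3750
October 1 – October 31, 1995: 1 month at 2.05% → $111,000 × 2.05% × 1/12 = $189.6250
November 1 – December 31, 1995: 2 months at 3.85% → $111,000 × 3.85% × 2/12 = $712.2500
Total = $2,525.2500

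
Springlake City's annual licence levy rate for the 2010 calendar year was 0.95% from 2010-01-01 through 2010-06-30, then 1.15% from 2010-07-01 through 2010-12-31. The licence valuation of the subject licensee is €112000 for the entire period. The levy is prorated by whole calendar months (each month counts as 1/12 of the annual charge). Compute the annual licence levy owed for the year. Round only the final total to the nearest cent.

2010-01-01 to 2010-06-30: 6 months at 0.95% → €112000 × 0.95% × 6/12 = €532.0000
2010-07-01 to 2010-12-31: 6 months at 1.15% → €112000 × 1.15% × 6/12 = €644.0000
Total = €1176.0000

€1176.00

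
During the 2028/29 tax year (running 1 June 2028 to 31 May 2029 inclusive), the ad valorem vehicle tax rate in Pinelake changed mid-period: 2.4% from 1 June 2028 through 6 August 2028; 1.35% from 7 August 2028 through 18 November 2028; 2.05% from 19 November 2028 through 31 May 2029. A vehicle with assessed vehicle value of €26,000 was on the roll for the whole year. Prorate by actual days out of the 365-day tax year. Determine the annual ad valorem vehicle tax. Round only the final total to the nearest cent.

1 June – 6 August 2028: 67 days at 2.4% → €26,000 × 2.4% × 67/365 = €114.5425
7 August – 18 November 2028: 104 days at 1.35% → €26,000 × 1.35% × 104/365 = €100.0110
19 November 2028 – 31 May 2029: 194 days at 2.05% → €26,000 × 2.05% × 194/365 = €283.2932
Total = €497.8466

€497.85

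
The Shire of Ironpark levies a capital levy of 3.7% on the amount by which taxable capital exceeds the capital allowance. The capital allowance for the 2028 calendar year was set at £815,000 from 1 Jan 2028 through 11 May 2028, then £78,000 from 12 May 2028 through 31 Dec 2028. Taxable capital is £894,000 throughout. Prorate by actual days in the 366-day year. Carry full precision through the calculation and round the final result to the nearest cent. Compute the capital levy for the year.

1 Jan – 11 May 2028: 132 days, exemption £815,000 → (£894,000 − £815,000) × 3.7% × 132/366 = £1,054.1967
12 May – 31 Dec 2028: 234 days, exemption £78,000 → (£894,000 − £78,000) × 3.7% × 234/366 = £19,303.0820
Total = £20,357.2787

£20,357.28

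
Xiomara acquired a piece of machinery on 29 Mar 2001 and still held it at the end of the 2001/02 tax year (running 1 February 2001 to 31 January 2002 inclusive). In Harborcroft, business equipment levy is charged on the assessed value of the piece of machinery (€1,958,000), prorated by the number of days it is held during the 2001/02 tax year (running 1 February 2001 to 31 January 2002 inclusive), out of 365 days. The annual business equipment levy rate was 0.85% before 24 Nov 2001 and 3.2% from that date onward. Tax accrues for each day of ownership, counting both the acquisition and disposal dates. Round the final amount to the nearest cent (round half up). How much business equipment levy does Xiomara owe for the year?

29 Mar – 23 Nov 2001: 240 days at 0.85% → €1,958,000 × 0.85% × 240/365 = €10,943.3425
24 Nov 2001 – 31 Jan 2002: 69 days at 3.2% → €1,958,000 × 3.2% × 69/365 = €11,844.5589
Total = €22,787.9014

€22,787.90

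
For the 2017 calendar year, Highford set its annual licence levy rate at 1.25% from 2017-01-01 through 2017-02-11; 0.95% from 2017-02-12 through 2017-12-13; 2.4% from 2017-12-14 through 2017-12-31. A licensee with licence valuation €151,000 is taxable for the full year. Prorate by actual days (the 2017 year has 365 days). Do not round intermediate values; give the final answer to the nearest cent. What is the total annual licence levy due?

2017-01-01 to 2017-02-11: 42 days at 1.25% → €151,000 × 1.25% × 42/365 = €217.1918
2017-02-12 to 2017-12-13: 305 days at 0.95% → €151,000 × 0.95% × 305/365 = €1,198.6918
2017-12-14 to 2017-12-31: 18 days at 2.4% → €151,000 × 2.4% × 18/365 = €178.7178
Total = €1,594.6014

€1,594.60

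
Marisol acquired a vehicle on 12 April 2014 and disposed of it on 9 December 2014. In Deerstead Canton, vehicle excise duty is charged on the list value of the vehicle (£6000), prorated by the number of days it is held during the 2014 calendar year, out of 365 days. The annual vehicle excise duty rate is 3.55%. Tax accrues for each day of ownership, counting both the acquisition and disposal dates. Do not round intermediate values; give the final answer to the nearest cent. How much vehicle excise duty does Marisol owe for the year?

Days held (12 April – 9 December 2014): 242 out of 365
Tax = £6000 × 3.55% × 242/365 = £141.2219

£141.22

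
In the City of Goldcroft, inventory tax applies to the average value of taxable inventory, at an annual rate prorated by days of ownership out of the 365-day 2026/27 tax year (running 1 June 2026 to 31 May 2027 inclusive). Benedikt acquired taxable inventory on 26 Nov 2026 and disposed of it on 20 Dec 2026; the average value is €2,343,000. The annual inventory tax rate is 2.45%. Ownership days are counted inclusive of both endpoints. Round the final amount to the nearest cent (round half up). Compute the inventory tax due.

€3,931.75

Days held (26 Nov – 20 Dec 2026): 25 out of 365
Tax = €2,343,000 × 2.45% × 25/365 = €3,931.7466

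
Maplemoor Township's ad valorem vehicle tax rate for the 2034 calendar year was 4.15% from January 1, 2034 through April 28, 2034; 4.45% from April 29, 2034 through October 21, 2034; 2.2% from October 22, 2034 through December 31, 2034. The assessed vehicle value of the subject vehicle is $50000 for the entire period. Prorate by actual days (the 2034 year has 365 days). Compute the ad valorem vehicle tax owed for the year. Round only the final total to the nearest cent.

January 1 – April 28, 2034: 118 days at 4.15% → $50000 × 4.15% × 118/365 = $670.8219
April 29 – October 21, 2034: 176 days at 4.45% → $50000 × 4.45% × 176/365 = $1072.8767
October 22 – December 31, 2034: 71 days at 2.2% → $50000 × 2.2% × 71/365 = $213.9726
Total = $1957.6712

$1957.67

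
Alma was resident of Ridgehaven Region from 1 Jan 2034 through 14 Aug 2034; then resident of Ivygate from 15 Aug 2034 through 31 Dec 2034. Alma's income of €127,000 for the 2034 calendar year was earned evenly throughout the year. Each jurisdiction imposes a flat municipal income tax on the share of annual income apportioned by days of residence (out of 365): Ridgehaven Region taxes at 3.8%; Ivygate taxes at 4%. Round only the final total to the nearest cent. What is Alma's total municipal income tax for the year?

€4,922.73

Ridgehaven Region, 1 Jan – 14 Aug 2034: 226 days → €127,000 × 3.8% × 226/365 = €2,988.1534
Ivygate, 15 Aug – 31 Dec 2034: 139 days → €127,000 × 4% × 139/365 = €1,934.5753
Total = €4,922.7288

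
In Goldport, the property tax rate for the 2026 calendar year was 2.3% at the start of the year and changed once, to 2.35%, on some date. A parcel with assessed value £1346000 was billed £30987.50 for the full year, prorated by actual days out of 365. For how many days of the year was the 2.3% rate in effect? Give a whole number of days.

Let d = days at the first rate; then 365 − d days at the second rate.
£1346000 × [2.3%·d + 2.35%·(365−d)] / 365 = £30987.50
Solving gives d = 349, so the new rate took effect on 16 Dec 2026.

349 days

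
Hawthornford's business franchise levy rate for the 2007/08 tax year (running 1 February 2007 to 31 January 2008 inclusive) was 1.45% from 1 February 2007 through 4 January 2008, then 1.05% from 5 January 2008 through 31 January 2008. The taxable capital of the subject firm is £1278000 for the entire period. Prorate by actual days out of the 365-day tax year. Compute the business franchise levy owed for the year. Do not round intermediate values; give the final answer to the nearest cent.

1 February 2007 – 4 January 2008: 338 days at 1.45% → £1278000 × 1.45% × 338/365 = £17160.2137
5 January – 31 January 2008: 27 days at 1.05% → £1278000 × 1.05% × 27/365 = £992.6384
Total = £18152.8521

£18152.85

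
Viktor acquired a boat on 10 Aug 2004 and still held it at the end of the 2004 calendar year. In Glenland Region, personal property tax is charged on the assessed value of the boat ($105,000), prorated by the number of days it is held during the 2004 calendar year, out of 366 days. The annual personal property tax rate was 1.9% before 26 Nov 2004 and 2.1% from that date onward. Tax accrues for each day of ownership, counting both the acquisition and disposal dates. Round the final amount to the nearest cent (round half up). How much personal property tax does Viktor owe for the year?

10 Aug – 25 Nov 2004: 108 days at 1.9% → $105,000 × 1.9% × 108/366 = $588.6885
26 Nov – 31 Dec 2004: 36 days at 2.1% → $105,000 × 2.1% × 36/366 = $216.8852
Total = $805.5738

$805.57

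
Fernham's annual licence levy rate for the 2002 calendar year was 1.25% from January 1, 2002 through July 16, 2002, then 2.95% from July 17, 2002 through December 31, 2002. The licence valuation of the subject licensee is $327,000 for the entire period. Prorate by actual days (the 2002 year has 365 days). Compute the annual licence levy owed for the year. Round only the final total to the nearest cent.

$6,646.16

January 1 – July 16, 2002: 197 days at 1.25% → $327,000 × 1.25% × 197/365 = $2,206.1301
July 17 – December 31, 2002: 168 days at 2.95% → $327,000 × 2.95% × 168/365 = $4,440.0329
Total = $6,646.1630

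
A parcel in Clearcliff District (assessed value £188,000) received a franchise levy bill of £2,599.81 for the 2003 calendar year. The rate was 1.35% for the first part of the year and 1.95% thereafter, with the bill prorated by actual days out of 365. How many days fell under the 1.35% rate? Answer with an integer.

345 days

Let d = days at the first rate; then 365 − d days at the second rate.
£188,000 × [1.35%·d + 1.95%·(365−d)] / 365 = £2,599.81
Solving gives d = 345, so the new rate took effect on December 12, 2003.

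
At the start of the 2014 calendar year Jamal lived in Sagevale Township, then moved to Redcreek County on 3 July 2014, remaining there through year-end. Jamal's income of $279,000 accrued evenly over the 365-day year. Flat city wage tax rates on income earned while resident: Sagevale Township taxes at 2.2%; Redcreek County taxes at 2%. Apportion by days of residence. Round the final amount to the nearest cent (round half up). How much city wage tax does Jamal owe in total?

Sagevale Township, 1 January – 2 July 2014: 183 days → $279,000 × 2.2% × 183/365 = $3,077.4082
Redcreek County, 3 July – 31 December 2014: 182 days → $279,000 × 2% × 182/365 = $2,782.3562
Total = $5,859.7644

$5,859.76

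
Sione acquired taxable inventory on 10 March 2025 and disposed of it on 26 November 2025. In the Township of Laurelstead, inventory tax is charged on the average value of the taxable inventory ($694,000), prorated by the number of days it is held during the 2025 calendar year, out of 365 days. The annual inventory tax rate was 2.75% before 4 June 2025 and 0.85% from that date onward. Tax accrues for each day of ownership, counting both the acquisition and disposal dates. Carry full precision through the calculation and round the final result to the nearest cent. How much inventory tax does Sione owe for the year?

10 March – 3 June 2025: 86 days at 2.75% → $694,000 × 2.75% × 86/365 = $4,496.7397
4 June – 26 November 2025: 176 days at 0.85% → $694,000 × 0.85% × 176/365 = $2,844.4493
Total = $7,341.1890

$7,341.19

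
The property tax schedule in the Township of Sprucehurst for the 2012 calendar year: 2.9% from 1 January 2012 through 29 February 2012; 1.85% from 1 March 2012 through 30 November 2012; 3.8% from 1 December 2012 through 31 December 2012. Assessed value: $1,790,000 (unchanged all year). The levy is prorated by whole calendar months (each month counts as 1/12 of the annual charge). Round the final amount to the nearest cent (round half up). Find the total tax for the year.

$39,156.25

1 January – 29 February 2012: 2 months at 2.9% → $1,790,000 × 2.9% × 2/12 = $8,651.6667
1 March – 30 November 2012: 9 months at 1.85% → $1,790,000 × 1.85% × 9/12 = $24,836.2500
1 December – 31 December 2012: 1 month at 3.8% → $1,790,000 × 3.8% × 1/12 = $5,668.3333
Total = $39,156.2500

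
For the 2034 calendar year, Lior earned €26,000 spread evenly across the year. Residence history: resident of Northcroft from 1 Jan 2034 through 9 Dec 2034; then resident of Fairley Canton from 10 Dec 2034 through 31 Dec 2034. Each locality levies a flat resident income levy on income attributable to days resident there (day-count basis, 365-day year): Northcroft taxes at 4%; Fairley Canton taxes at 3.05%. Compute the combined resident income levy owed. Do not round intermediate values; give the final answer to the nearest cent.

€1,025.11

Northcroft, 1 Jan – 9 Dec 2034: 343 days → €26,000 × 4% × 343/365 = €977.3151
Fairley Canton, 10 Dec – 31 Dec 2034: 22 days → €26,000 × 3.05% × 22/365 = €47.7973
Total = €1,025.1123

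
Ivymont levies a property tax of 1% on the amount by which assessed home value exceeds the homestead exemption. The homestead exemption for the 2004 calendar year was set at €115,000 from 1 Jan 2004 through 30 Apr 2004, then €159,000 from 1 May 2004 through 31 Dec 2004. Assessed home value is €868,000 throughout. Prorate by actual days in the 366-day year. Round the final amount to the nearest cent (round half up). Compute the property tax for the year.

€7,235.46

1 Jan – 30 Apr 2004: 121 days, exemption €115,000 → (€868,000 − €115,000) × 1% × 121/366 = €2,489.4262
1 May – 31 Dec 2004: 245 days, exemption €159,000 → (€868,000 − €159,000) × 1% × 245/366 = €4,746.0383
Total = €7,235.4645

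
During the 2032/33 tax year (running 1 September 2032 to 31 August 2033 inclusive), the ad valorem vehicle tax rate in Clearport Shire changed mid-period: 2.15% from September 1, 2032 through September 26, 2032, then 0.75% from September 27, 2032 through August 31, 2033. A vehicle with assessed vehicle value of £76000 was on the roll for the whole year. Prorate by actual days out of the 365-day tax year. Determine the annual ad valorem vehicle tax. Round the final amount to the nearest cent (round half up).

£645.79

September 1 – September 26, 2032: 26 days at 2.15% → £76000 × 2.15% × 26/365 = £116.3945
September 27, 2032 – August 31, 2033: 339 days at 0.75% → £76000 × 0.75% × 339/365 = £529.3973
Total = £645.7918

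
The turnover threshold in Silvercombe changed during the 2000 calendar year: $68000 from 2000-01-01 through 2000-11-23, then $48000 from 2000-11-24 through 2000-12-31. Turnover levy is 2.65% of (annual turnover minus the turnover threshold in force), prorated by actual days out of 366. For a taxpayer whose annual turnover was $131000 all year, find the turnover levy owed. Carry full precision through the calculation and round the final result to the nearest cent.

$1724.53

2000-01-01 to 2000-11-23: 328 days, exemption $68000 → ($131000 − $68000) × 2.65% × 328/366 = $1496.1639
2000-11-24 to 2000-12-31: 38 days, exemption $48000 → ($131000 − $48000) × 2.65% × 38/366 = $228.3634
Total = $1724.5273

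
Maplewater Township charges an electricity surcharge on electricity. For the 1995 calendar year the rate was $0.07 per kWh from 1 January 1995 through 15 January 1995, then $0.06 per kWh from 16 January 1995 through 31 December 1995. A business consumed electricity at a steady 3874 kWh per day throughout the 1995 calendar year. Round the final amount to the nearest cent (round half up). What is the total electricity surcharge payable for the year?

1 January – 15 January 1995: 15 days × 3874 kWh/day = 58,110 kWh at $0.07/kWh → $4,067.70
16 January – 31 December 1995: 350 days × 3874 kWh/day = 1,355,900 kWh at $0.06/kWh → $81,354.00

$85,421.70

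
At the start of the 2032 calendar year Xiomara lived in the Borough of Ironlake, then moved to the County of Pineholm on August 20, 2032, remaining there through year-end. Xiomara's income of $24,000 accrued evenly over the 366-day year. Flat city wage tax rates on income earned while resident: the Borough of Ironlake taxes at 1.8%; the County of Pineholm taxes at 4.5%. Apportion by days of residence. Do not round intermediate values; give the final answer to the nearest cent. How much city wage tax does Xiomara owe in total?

$669.25

The Borough of Ironlake, January 1 – August 19, 2032: 232 days → $24,000 × 1.8% × 232/366 = $273.8361
The County of Pineholm, August 20 – December 31, 2032: 134 days → $24,000 × 4.5% × 134/366 = $395.4098
Total = $669.2459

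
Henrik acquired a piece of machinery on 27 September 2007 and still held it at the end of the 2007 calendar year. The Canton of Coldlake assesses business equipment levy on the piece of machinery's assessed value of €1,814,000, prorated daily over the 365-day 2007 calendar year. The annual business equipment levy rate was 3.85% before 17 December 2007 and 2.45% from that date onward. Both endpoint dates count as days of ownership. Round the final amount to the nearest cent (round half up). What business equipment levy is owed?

€17,324.94

27 September – 16 December 2007: 81 days at 3.85% → €1,814,000 × 3.85% × 81/365 = €15,498.5178
17 December – 31 December 2007: 15 days at 2.45% → €1,814,000 × 2.45% × 15/365 = €1,826.4247
Total = €17,324.9425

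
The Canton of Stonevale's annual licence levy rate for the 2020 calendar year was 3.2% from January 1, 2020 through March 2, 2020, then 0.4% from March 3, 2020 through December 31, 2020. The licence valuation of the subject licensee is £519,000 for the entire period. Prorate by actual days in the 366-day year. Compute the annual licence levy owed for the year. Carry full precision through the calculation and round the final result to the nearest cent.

£4,537.70

January 1 – March 2, 2020: 62 days at 3.2% → £519,000 × 3.2% × 62/366 = £2,813.3770
March 3 – December 31, 2020: 304 days at 0.4% → £519,000 × 0.4% × 304/366 = £1,724.3279
Total = £4,537.7049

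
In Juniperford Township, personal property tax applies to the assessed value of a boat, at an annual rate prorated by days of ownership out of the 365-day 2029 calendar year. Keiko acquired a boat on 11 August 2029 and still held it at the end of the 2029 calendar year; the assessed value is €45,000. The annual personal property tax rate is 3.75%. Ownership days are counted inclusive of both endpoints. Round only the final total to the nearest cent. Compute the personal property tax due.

Days held (11 August – 31 December 2029): 143 out of 365
Tax = €45,000 × 3.75% × 143/365 = €661.1301

€661.13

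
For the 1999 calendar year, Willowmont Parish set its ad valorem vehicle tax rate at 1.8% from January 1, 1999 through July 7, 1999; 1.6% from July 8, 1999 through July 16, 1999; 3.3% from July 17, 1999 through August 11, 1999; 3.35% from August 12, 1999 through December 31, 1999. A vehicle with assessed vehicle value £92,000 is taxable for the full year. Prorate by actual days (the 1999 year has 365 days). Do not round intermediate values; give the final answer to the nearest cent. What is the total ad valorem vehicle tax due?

£2,304.54

January 1 – July 7, 1999: 188 days at 1.8% → £92,000 × 1.8% × 188/365 = £852.9534
July 8 – July 16, 1999: 9 days at 1.6% → £92,000 × 1.6% × 9/365 = £36.2959
July 17 – August 11, 1999: 26 days at 3.3% → £92,000 × 3.3% × 26/365 = £216.2630
August 12 – December 31, 1999: 142 days at 3.35% → £92,000 × 3.35% × 142/365 = £1,199.0247
Total = £2,304.5370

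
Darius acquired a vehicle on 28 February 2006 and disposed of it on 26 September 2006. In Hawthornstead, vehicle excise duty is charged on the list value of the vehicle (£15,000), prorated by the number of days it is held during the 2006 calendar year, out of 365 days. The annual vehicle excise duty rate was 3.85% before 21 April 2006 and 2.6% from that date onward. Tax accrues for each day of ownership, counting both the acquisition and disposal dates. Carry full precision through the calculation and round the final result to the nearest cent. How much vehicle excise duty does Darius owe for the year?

£252.16

28 February – 20 April 2006: 52 days at 3.85% → £15,000 × 3.85% × 52/365 = £82.2740
21 April – 26 September 2006: 159 days at 2.6% → £15,000 × 2.6% × 159/365 = £169.8904
Total = £252.1644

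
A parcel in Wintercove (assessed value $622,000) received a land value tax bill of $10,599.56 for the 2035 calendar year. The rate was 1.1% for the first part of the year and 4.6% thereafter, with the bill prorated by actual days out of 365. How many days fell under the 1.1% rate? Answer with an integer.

Let d = days at the first rate; then 365 − d days at the second rate.
$622,000 × [1.1%·d + 4.6%·(365−d)] / 365 = $10,599.56
Solving gives d = 302, so the new rate took effect on October 30, 2035.

302 days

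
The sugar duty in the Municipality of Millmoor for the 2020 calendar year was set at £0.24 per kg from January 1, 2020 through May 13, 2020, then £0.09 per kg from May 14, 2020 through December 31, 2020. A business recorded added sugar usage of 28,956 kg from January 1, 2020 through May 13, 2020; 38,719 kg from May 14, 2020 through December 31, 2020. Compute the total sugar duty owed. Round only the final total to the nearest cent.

£10,434.15

January 1 – May 13, 2020: 28,956 kg at £0.24/kg → £6,949.44
May 14 – December 31, 2020: 38,719 kg at £0.09/kg → £3,484.71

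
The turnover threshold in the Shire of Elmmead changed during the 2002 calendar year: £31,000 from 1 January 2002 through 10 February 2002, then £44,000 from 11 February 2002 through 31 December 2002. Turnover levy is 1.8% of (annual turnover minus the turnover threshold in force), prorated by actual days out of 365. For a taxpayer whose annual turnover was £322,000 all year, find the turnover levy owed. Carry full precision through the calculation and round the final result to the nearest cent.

£5,030.28

1 January – 10 February 2002: 41 days, exemption £31,000 → (£322,000 − £31,000) × 1.8% × 41/365 = £588.3781
11 February – 31 December 2002: 324 days, exemption £44,000 → (£322,000 − £44,000) × 1.8% × 324/365 = £4,441.9068
Total = £5,030.2849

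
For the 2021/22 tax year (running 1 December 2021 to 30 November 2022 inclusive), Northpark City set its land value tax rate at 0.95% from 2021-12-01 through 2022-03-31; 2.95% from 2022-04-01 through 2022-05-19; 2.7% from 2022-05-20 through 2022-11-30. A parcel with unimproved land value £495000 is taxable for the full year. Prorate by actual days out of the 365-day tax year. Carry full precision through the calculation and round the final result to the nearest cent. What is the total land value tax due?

£10659.45

2021-12-01 to 2022-03-31: 121 days at 0.95% → £495000 × 0.95% × 121/365 = £1558.9110
2022-04-01 to 2022-05-19: 49 days at 2.95% → £495000 × 2.95% × 49/365 = £1960.3356
2022-05-20 to 2022-11-30: 195 days at 2.7% → £495000 × 2.7% × 195/365 = £7140.2055
Total = £10659.4521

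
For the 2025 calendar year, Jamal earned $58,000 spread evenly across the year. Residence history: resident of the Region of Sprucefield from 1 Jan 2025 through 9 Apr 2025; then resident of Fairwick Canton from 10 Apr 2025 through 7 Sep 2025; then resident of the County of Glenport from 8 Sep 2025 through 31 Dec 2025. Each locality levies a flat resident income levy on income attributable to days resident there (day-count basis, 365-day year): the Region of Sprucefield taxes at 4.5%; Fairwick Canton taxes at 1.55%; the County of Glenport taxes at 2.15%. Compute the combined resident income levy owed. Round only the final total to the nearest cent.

$1,472.72

The Region of Sprucefield, 1 Jan – 9 Apr 2025: 99 days → $58,000 × 4.5% × 99/365 = $707.9178
Fairwick Canton, 10 Apr – 7 Sep 2025: 151 days → $58,000 × 1.55% × 151/365 = $371.9151
The County of Glenport, 8 Sep – 31 Dec 2025: 115 days → $58,000 × 2.15% × 115/365 = $392.8904
Total = $1,472.7233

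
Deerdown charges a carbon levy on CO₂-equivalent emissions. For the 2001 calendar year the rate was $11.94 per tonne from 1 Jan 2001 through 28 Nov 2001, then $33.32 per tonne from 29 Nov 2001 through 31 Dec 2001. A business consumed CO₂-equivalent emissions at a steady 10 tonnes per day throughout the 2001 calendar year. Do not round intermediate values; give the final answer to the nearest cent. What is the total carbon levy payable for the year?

$50636.40

1 Jan – 28 Nov 2001: 332 days × 10 tonnes/day = 3,320 tonnes at $11.94/tonne → $39640.80
29 Nov – 31 Dec 2001: 33 days × 10 tonnes/day = 330 tonnes at $33.32/tonne → $10995.60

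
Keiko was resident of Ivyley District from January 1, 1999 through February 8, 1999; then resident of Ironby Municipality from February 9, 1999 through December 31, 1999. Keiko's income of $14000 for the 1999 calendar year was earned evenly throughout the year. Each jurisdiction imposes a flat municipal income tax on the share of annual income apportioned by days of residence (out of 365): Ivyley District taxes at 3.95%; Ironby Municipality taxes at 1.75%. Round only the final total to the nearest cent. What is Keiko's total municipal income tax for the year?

Ivyley District, January 1 – February 8, 1999: 39 days → $14000 × 3.95% × 39/365 = $59.0877
Ironby Municipality, February 9 – December 31, 1999: 326 days → $14000 × 1.75% × 326/365 = $218.8219
Total = $277.9096

$277.91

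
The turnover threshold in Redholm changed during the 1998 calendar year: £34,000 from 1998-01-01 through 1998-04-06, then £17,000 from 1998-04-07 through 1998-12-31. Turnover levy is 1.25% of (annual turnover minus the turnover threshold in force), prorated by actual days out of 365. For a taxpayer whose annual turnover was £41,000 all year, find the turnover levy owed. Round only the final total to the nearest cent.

£244.11

1998-01-01 to 1998-04-06: 96 days, exemption £34,000 → (£41,000 − £34,000) × 1.25% × 96/365 = £23.0137
1998-04-07 to 1998-12-31: 269 days, exemption £17,000 → (£41,000 − £17,000) × 1.25% × 269/365 = £221.0959
Total = £244.1096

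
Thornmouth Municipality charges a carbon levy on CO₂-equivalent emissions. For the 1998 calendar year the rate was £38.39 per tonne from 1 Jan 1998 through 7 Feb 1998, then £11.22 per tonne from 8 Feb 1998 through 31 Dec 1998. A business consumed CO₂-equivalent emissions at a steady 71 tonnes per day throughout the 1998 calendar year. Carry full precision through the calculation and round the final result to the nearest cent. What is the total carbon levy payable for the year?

1 Jan – 7 Feb 1998: 38 days × 71 tonnes/day = 2,698 tonnes at £38.39/tonne → £103576.22
8 Feb – 31 Dec 1998: 327 days × 71 tonnes/day = 23,217 tonnes at £11.22/tonne → £260494.74

£364070.96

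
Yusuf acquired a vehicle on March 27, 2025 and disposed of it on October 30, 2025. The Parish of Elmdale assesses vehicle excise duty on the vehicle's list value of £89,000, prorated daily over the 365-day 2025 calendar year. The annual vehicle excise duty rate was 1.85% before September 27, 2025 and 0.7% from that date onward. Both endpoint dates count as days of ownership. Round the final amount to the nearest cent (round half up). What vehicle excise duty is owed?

March 27 – September 26, 2025: 184 days at 1.85% → £89,000 × 1.85% × 184/365 = £830.0164
September 27 – October 30, 2025: 34 days at 0.7% → £89,000 × 0.7% × 34/365 = £58.0329
Total = £888.0493

£888.05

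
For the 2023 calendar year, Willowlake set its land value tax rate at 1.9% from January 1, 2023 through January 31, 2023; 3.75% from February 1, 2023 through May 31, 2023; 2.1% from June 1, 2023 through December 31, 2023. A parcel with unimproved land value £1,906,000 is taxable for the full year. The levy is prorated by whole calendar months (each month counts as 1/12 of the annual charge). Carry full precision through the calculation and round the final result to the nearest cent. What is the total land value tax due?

£50,191.33

January 1 – January 31, 2023: 1 month at 1.9% → £1,906,000 × 1.9% × 1/12 = £3,017.8333
February 1 – May 31, 2023: 4 months at 3.75% → £1,906,000 × 3.75% × 4/12 = £23,825.0000
June 1 – December 31, 2023: 7 months at 2.1% → £1,906,000 × 2.1% × 7/12 = £23,348.5000
Total = £50,191.3333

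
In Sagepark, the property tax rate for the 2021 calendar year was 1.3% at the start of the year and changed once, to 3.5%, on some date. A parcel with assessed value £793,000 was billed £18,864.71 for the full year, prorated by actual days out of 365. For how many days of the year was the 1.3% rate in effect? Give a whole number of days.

Let d = days at the first rate; then 365 − d days at the second rate.
£793,000 × [1.3%·d + 3.5%·(365−d)] / 365 = £18,864.71
Solving gives d = 186, so the new rate took effect on 6 July 2021.

186 days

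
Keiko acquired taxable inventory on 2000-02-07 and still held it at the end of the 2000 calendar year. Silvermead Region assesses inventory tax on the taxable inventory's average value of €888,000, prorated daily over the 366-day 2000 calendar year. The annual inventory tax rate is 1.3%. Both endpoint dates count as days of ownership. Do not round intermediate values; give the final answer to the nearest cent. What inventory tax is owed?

Days held (2000-02-07 to 2000-12-31): 329 out of 366
Tax = €888,000 × 1.3% × 329/366 = €10,376.9836

€10,376.98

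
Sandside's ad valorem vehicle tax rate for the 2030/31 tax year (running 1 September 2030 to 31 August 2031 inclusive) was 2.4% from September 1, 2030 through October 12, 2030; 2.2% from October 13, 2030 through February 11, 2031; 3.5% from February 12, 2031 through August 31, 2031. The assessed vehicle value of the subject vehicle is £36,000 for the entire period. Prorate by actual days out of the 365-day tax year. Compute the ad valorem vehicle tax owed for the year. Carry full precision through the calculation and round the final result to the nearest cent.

September 1 – October 12, 2030: 42 days at 2.4% → £36,000 × 2.4% × 42/365 = £99.4192
October 13, 2030 – February 11, 2031: 122 days at 2.2% → £36,000 × 2.2% × 122/365 = £264.7233
February 12 – August 31, 2031: 201 days at 3.5% → £36,000 × 3.5% × 201/365 = £693.8630
Total = £1,058.0055

£1,058.01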